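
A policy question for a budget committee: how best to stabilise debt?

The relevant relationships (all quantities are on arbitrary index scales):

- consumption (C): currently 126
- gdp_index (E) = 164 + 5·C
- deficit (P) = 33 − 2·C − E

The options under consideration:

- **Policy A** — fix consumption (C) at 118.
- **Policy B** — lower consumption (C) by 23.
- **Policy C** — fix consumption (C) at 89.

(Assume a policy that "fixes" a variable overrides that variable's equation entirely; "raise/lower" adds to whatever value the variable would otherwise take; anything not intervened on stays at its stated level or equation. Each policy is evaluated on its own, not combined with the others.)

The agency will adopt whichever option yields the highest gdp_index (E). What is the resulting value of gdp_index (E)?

Policy A (C := 118):
  C = 118
  E = 164 + 5·118 = 754
Policy B (C − 23):
  C = 126 − 23 = 103
  E = 164 + 5·103 = 679
Policy C (C := 89):
  C = 89
  E = 164 + 5·89 = 609
Comparing — Policy A: E=754, Policy B: E=679, Policy C: E=609. Highest is 754 (Policy A).

754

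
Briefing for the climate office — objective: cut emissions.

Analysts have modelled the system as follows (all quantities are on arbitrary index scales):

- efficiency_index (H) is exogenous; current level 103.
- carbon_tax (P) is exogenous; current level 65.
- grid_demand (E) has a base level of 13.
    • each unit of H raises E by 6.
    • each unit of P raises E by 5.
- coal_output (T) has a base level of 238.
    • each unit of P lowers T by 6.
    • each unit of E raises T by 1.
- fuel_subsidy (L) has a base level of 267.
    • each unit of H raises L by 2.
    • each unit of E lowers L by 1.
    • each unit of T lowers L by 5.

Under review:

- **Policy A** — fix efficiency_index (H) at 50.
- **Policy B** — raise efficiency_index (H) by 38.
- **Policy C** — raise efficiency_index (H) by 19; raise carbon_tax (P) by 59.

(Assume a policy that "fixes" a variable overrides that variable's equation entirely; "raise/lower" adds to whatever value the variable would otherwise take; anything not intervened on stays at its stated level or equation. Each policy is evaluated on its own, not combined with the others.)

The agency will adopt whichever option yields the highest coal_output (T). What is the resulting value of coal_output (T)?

1032

Policy A (H := 50):
  H = 50
  P = 65
  E = 13 + 6·50 + 5·65 = 638
  T = 238 − 6·65 + 638 = 486
Policy B (H + 38):
  H = 103 + 38 = 141
  P = 65
  E = 13 + 6·141 + 5·65 = 1184
  T = 238 − 6·65 + 1184 = 1032
Policy C (H + 19, P + 59):
  H = 103 + 19 = 122
  P = 65 + 59 = 124
  E = 13 + 6·122 + 5·124 = 1365
  T = 238 − 6·124 + 1365 = 859
Comparing — Policy A: T=486, Policy B: T=1032, Policy C: T=859. Highest is 1032 (Policy B).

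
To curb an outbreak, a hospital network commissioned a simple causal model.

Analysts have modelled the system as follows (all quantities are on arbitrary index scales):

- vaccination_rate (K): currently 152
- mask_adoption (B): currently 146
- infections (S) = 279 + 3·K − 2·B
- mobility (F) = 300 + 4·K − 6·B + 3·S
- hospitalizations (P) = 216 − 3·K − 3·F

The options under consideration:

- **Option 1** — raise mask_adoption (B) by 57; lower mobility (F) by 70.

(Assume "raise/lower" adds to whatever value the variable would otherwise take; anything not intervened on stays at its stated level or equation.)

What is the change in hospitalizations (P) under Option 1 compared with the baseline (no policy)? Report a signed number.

2262

Baseline:
  K = 152
  B = 146
  S = 279 + 3·152 − 2·146 = 443
  F = 300 + 4·152 − 6·146 + 3·443 = 1361
  P = 216 − 3·152 − 3·1361 = -4323
Option 1 (B + 57, F − 70):
  K = 152
  B = 146 + 57 = 203
  S = 279 + 3·152 − 2·203 = 329
  F = 300 + 4·152 − 6·203 + 3·329 (−70 from intervention) = 607
  P = 216 − 3·152 − 3·607 = -2061
Change in P: -2061 − (-4323) = 2262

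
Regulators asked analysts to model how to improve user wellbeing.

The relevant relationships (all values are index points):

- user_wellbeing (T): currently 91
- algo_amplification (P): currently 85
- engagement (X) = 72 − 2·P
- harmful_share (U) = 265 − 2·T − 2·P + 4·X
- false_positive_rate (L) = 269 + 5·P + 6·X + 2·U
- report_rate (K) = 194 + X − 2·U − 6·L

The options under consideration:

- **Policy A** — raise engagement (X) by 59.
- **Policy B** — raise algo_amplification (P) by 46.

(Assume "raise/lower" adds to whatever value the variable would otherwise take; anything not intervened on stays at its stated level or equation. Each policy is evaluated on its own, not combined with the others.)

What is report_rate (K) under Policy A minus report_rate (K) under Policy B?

-13649

Policy A (X + 59):
  T = 91
  P = 85
  X = 72 − 2·85 (+59 from intervention) = -39
  U = 265 − 2·91 − 2·85 + 4·(-39) = -243
  L = 269 + 5·85 + 6·(-39) + 2·(-243) = -26
  K = 194 + (-39) − 2·(-243) − 6·(-26) = 797
Policy B (P + 46):
  T = 91
  P = 85 + 46 = 131
  X = 72 − 2·131 = -190
  U = 265 − 2·91 − 2·131 + 4·(-190) = -939
  L = 269 + 5·131 + 6·(-190) + 2·(-939) = -2094
  K = 194 + (-190) − 2·(-939) − 6·(-2094) = 14446
K: 797 − 14446 = -13649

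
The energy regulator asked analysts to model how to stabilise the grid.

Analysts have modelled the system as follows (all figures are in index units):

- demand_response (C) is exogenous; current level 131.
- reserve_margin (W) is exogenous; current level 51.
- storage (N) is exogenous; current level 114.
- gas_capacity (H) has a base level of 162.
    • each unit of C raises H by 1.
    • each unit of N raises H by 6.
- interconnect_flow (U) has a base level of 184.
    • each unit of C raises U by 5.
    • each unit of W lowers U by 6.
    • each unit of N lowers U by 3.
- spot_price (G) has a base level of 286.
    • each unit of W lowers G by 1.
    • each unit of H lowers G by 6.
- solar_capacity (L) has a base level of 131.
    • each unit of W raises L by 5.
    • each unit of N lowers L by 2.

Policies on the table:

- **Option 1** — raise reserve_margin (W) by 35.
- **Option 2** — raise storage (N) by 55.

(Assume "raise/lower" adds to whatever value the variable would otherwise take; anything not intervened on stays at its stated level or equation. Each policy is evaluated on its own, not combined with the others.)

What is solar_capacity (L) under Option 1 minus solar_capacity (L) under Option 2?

Option 1 (W + 35):
  W = 51 + 35 = 86
  N = 114
  L = 131 + 5·86 − 2·114 = 333
Option 2 (N + 55):
  W = 51
  N = 114 + 55 = 169
  L = 131 + 5·51 − 2·169 = 48
L: 333 − 48 = 285

285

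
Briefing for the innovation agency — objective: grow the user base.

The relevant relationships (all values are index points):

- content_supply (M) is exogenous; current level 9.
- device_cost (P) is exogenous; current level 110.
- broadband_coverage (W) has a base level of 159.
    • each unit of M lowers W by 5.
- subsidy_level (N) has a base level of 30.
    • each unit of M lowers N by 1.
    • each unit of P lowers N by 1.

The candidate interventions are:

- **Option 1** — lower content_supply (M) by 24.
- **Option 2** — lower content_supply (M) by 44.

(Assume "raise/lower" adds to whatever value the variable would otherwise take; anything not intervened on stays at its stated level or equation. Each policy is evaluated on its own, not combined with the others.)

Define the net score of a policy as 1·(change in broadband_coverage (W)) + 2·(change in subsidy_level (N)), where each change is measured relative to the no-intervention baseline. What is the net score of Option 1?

168

Baseline:
  M = 9
  P = 110
  W = 159 − 5·9 = 114
  N = 30 − 9 − 110 = -89
Option 1 (M − 24):
  M = 9 − 24 = -15
  P = 110
  W = 159 − 5·(-15) = 234
  N = 30 − (-15) − 110 = -65
ΔW = 234 − 114 = 120; ΔN = -65 − (-89) = 24
Score = 1·120 + 2·24 = 168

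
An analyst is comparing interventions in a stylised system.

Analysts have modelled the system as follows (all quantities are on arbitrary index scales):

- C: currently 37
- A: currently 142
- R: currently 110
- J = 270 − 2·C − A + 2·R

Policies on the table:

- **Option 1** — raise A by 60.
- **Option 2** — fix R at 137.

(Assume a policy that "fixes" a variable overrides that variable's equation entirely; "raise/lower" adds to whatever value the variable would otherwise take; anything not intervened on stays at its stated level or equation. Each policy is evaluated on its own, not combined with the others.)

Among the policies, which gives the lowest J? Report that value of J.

214

Option 1 (A + 60):
  C = 37
  A = 142 + 60 = 202
  R = 110
  J = 270 − 2·37 − 202 + 2·110 = 214
Option 2 (R := 137):
  C = 37
  A = 142
  R = 137
  J = 270 − 2·37 − 142 + 2·137 = 328
Comparing — Option 1: J=214, Option 2: J=328. Lowest is 214 (Option 1).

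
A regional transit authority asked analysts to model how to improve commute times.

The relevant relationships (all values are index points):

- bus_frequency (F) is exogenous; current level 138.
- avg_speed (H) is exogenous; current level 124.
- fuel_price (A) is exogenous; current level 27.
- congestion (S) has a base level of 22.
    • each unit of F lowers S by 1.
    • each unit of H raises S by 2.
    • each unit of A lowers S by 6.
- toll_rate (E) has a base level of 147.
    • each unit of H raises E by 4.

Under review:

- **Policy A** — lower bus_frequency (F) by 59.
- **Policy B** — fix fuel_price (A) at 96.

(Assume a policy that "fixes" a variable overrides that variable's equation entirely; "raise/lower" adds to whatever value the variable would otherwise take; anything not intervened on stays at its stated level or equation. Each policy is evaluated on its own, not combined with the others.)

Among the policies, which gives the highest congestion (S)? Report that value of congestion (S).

29

Policy A (F − 59):
  F = 138 − 59 = 79
  H = 124
  A = 27
  S = 22 − 79 + 2·124 − 6·27 = 29
Policy B (A := 96):
  F = 138
  H = 124
  A = 96
  S = 22 − 138 + 2·124 − 6·96 = -444
Comparing — Policy A: S=29, Policy B: S=-444. Highest is 29 (Policy A).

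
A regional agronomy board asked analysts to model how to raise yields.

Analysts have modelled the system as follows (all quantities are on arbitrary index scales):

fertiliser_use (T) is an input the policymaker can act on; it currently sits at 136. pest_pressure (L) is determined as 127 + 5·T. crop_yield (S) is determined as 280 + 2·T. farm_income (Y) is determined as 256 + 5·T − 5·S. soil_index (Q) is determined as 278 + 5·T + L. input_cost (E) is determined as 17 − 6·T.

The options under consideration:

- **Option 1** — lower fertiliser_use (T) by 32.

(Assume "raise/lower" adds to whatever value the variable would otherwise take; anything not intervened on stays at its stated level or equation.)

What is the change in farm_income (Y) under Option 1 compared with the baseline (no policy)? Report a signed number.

Baseline:
  T = 136
  S = 280 + 2·136 = 552
  Y = 256 + 5·136 − 5·552 = -1824
Option 1 (T − 32):
  T = 136 − 32 = 104
  S = 280 + 2·104 = 488
  Y = 256 + 5·104 − 5·488 = -1664
Change in Y: -1664 − (-1824) = 160

160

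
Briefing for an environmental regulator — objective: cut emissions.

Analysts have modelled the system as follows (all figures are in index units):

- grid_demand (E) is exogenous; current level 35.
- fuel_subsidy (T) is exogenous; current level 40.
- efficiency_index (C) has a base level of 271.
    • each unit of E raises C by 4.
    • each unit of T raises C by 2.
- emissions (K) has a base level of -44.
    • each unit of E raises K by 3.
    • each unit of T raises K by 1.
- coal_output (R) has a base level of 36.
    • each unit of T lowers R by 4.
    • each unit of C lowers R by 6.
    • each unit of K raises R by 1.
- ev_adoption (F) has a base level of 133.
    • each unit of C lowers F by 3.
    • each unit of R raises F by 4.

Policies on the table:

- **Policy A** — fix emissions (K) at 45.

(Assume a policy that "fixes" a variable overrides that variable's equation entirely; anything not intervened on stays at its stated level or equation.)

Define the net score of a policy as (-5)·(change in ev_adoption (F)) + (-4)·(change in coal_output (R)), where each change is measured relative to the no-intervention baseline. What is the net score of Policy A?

1344

Baseline:
  E = 35
  T = 40
  C = 271 + 4·35 + 2·40 = 491
  K = -44 + 3·35 + 40 = 101
  R = 36 − 4·40 − 6·491 + 101 = -2969
  F = 133 − 3·491 + 4·(-2969) = -13216
Policy A (K := 45):
  E = 35
  T = 40
  C = 271 + 4·35 + 2·40 = 491
  K = 45
  R = 36 − 4·40 − 6·491 + 45 = -3025
  F = 133 − 3·491 + 4·(-3025) = -13440
ΔF = -13440 − (-13216) = -224; ΔR = -3025 − (-2969) = -56
Score = (-5)·(-224) + (-4)·(-56) = 1344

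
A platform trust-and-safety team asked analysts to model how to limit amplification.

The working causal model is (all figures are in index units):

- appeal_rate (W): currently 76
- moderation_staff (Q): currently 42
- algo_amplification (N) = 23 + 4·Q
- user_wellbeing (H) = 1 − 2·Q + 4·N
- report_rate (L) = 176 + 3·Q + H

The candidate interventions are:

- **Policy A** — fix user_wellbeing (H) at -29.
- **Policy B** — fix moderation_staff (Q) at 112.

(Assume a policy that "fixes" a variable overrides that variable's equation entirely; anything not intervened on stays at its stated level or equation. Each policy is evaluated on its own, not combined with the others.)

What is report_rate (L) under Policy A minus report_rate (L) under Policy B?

-1900

Policy A (H := -29):
  Q = 42
  N = 23 + 4·42 = 191
  H = -29
  L = 176 + 3·42 + (-29) = 273
Policy B (Q := 112):
  Q = 112
  N = 23 + 4·112 = 471
  H = 1 − 2·112 + 4·471 = 1661
  L = 176 + 3·112 + 1661 = 2173
L: 273 − 2173 = -1900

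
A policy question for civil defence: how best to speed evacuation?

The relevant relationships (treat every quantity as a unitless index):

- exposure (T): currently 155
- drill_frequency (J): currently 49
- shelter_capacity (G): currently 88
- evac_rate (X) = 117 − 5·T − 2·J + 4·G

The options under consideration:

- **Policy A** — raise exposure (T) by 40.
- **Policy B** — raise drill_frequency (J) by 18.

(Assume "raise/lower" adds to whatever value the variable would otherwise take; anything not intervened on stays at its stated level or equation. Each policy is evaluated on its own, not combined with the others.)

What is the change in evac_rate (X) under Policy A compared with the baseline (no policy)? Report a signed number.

-200

Baseline:
  T = 155
  J = 49
  G = 88
  X = 117 − 5·155 − 2·49 + 4·88 = -404
Policy A (T + 40):
  T = 155 + 40 = 195
  J = 49
  G = 88
  X = 117 − 5·195 − 2·49 + 4·88 = -604
Change in X: -604 − (-404) = -200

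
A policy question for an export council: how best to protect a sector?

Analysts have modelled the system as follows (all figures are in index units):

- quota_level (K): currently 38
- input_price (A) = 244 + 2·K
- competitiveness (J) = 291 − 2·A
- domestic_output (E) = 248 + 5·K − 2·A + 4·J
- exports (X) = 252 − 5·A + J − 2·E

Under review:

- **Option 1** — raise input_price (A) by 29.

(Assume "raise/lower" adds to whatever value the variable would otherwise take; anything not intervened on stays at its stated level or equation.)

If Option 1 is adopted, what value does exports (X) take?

Option 1 (A + 29):
  K = 38
  A = 244 + 2·38 (+29 from intervention) = 349
  J = 291 − 2·349 = -407
  E = 248 + 5·38 − 2·349 + 4·(-407) = -1888
  X = 252 − 5·349 + (-407) − 2·(-1888) = 1876

1876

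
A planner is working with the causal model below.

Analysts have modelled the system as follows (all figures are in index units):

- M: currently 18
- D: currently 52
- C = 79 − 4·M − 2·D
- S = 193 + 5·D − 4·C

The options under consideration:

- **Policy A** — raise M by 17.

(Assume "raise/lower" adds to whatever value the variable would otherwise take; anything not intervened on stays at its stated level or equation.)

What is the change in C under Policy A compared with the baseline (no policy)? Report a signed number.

-68

Baseline:
  M = 18
  D = 52
  C = 79 − 4·18 − 2·52 = -97
Policy A (M + 17):
  M = 18 + 17 = 35
  D = 52
  C = 79 − 4·35 − 2·52 = -165
Change in C: -165 − (-97) = -68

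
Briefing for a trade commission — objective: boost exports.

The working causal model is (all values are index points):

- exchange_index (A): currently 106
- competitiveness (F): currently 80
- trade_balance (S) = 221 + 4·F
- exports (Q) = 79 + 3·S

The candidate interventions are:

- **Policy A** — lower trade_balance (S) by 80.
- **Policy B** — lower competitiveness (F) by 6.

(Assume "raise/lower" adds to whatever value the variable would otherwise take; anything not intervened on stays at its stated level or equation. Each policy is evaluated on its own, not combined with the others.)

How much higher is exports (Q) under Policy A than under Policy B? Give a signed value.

Policy A (S − 80):
  F = 80
  S = 221 + 4·80 (−80 from intervention) = 461
  Q = 79 + 3·461 = 1462
Policy B (F − 6):
  F = 80 − 6 = 74
  S = 221 + 4·74 = 517
  Q = 79 + 3·517 = 1630
Q: 1462 − 1630 = -168

-168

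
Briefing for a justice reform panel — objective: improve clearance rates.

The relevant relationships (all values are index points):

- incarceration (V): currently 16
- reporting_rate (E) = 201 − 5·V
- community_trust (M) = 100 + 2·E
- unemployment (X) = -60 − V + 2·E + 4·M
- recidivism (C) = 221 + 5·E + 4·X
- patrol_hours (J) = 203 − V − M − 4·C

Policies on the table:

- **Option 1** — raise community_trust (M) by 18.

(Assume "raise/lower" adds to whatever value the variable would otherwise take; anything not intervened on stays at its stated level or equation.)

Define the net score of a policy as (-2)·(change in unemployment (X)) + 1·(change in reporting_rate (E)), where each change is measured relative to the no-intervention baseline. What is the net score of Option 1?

-144

Baseline:
  V = 16
  E = 201 − 5·16 = 121
  M = 100 + 2·121 = 342
  X = -60 − 16 + 2·121 + 4·342 = 1534
Option 1 (M + 18):
  V = 16
  E = 201 − 5·16 = 121
  M = 100 + 2·121 (+18 from intervention) = 360
  X = -60 − 16 + 2·121 + 4·360 = 1606
ΔX = 1606 − 1534 = 72; ΔE = 121 − 121 = 0
Score = (-2)·72 + 1·0 = -144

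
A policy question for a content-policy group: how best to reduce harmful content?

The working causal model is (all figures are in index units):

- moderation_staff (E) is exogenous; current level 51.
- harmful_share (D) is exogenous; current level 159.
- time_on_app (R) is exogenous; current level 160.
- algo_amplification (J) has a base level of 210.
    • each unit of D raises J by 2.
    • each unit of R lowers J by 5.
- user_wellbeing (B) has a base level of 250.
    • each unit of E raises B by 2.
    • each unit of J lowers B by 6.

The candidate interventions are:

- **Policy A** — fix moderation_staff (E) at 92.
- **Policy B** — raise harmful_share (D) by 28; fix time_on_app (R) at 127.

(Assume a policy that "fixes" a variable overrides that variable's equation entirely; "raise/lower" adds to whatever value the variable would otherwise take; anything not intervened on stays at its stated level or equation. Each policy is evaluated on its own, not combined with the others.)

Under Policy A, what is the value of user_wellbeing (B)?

2066

Policy A (E := 92):
  E = 92
  D = 159
  R = 160
  J = 210 + 2·159 − 5·160 = -272
  B = 250 + 2·92 − 6·(-272) = 2066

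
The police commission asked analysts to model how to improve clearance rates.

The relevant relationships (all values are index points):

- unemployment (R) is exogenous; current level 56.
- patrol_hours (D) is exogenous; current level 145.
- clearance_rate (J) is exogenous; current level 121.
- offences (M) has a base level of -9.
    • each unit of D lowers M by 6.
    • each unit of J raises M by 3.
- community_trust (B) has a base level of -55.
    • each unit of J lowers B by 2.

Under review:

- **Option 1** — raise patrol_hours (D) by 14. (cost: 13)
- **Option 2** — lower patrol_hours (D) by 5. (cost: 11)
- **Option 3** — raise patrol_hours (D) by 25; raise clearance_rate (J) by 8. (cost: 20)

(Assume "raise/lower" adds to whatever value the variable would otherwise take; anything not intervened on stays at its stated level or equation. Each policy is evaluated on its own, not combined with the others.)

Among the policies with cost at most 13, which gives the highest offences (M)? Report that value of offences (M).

Option 1 (D + 14):
  D = 145 + 14 = 159
  J = 121
  M = -9 − 6·159 + 3·121 = -600
Option 2 (D − 5):
  D = 145 − 5 = 140
  J = 121
  M = -9 − 6·140 + 3·121 = -486
Comparing — Option 1: M=-600, Option 2: M=-486. Highest is -486 (Option 2).

-486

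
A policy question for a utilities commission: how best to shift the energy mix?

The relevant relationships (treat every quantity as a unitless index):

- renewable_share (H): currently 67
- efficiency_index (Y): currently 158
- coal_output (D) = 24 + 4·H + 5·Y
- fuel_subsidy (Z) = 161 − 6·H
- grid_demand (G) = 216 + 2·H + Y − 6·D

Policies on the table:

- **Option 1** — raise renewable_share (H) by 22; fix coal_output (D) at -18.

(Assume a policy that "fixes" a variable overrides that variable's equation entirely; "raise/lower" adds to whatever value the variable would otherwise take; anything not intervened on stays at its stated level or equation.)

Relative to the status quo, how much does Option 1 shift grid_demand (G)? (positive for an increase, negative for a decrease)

Baseline:
  H = 67
  Y = 158
  D = 24 + 4·67 + 5·158 = 1082
  G = 216 + 2·67 + 158 − 6·1082 = -5984
Option 1 (H + 22, D := -18):
  H = 67 + 22 = 89
  Y = 158
  D = -18
  G = 216 + 2·89 + 158 − 6·(-18) = 660
Change in G: 660 − (-5984) = 6644

6644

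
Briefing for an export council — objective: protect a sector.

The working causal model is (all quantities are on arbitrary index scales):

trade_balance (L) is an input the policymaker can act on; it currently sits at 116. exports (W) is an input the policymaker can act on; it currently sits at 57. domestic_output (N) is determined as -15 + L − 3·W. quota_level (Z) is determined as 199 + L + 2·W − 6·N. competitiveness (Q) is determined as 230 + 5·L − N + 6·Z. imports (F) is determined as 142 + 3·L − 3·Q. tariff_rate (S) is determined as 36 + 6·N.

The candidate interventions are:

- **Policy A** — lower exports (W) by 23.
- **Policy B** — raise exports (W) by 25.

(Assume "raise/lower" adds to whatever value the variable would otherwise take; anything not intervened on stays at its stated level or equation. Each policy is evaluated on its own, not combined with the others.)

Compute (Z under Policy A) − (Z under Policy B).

Policy A (W − 23):
  L = 116
  W = 57 − 23 = 34
  N = -15 + 116 − 3·34 = -1
  Z = 199 + 116 + 2·34 − 6·(-1) = 389
Policy B (W + 25):
  L = 116
  W = 57 + 25 = 82
  N = -15 + 116 − 3·82 = -145
  Z = 199 + 116 + 2·82 − 6·(-145) = 1349
Z: 389 − 1349 = -960

-960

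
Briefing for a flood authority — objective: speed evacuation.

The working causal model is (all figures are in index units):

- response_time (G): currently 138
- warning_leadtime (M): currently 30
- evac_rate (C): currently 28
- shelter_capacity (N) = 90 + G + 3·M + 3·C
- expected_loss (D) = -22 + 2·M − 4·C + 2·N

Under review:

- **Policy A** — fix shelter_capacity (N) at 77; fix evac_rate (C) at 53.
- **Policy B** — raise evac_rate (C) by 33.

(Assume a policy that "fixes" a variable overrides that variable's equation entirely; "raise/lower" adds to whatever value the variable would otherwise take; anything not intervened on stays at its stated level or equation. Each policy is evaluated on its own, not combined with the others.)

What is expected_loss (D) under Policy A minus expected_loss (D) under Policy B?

Policy A (N := 77, C := 53):
  G = 138
  M = 30
  C = 53
  N = 77
  D = -22 + 2·30 − 4·53 + 2·77 = -20
Policy B (C + 33):
  G = 138
  M = 30
  C = 28 + 33 = 61
  N = 90 + 138 + 3·30 + 3·61 = 501
  D = -22 + 2·30 − 4·61 + 2·501 = 796
D: -20 − 796 = -816

-816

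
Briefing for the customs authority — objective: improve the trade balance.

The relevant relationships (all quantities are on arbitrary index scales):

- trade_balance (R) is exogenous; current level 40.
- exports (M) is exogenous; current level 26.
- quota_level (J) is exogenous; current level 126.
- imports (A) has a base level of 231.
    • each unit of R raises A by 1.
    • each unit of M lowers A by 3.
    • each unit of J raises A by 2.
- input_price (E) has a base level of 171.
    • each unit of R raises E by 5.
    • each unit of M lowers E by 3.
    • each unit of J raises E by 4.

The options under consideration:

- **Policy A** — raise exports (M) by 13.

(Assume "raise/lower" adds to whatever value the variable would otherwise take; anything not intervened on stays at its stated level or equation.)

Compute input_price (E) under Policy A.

Policy A (M + 13):
  R = 40
  M = 26 + 13 = 39
  J = 126
  E = 171 + 5·40 − 3·39 + 4·126 = 758

758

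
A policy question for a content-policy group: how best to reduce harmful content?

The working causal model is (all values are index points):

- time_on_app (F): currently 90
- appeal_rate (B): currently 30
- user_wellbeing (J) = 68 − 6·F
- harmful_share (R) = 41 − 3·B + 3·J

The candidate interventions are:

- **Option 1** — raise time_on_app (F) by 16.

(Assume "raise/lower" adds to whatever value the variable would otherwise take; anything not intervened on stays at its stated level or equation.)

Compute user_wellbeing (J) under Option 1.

-568

Option 1 (F + 16):
  F = 90 + 16 = 106
  J = 68 − 6·106 = -568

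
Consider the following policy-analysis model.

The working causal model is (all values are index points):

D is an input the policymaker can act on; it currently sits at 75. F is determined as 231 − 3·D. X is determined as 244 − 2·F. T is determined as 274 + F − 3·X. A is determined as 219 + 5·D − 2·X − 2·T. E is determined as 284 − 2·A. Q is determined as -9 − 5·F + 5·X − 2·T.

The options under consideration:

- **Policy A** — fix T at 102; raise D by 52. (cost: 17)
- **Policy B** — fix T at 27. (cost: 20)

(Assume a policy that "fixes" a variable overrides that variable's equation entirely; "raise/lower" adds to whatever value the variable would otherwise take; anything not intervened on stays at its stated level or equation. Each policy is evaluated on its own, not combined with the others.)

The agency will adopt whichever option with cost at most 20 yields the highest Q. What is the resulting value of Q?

Policy A (T := 102, D + 52):
  D = 75 + 52 = 127
  F = 231 − 3·127 = -150
  X = 244 − 2·(-150) = 544
  T = 102
  Q = -9 − 5·(-150) + 5·544 − 2·102 = 3257
Policy B (T := 27):
  D = 75
  F = 231 − 3·75 = 6
  X = 244 − 2·6 = 232
  T = 27
  Q = -9 − 5·6 + 5·232 − 2·27 = 1067
Comparing — Policy A: Q=3257, Policy B: Q=1067. Highest is 3257 (Policy A).

3257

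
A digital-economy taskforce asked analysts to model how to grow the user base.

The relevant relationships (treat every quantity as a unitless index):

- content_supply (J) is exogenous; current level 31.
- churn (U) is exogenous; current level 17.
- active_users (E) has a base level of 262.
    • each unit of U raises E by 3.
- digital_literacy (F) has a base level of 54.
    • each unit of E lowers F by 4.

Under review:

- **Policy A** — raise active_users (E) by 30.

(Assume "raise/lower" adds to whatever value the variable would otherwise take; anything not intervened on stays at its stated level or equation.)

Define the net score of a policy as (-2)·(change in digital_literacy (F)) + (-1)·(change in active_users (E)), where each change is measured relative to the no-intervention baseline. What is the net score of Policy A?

Baseline:
  U = 17
  E = 262 + 3·17 = 313
  F = 54 − 4·313 = -1198
Policy A (E + 30):
  U = 17
  E = 262 + 3·17 (+30 from intervention) = 343
  F = 54 − 4·343 = -1318
ΔF = -1318 − (-1198) = -120; ΔE = 343 − 313 = 30
Score = (-2)·(-120) + (-1)·30 = 210

210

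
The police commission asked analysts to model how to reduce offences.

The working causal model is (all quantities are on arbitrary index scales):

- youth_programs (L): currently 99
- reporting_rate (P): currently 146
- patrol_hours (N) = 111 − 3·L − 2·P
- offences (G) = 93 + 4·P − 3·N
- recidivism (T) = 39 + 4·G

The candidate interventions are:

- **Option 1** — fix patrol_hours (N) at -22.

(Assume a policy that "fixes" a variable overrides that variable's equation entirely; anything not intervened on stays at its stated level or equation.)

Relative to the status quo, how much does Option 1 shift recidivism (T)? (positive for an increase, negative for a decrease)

Baseline:
  L = 99
  P = 146
  N = 111 − 3·99 − 2·146 = -478
  G = 93 + 4·146 − 3·(-478) = 2111
  T = 39 + 4·2111 = 8483
Option 1 (N := -22):
  L = 99
  P = 146
  N = -22
  G = 93 + 4·146 − 3·(-22) = 743
  T = 39 + 4·743 = 3011
Change in T: 3011 − 8483 = -5472

-5472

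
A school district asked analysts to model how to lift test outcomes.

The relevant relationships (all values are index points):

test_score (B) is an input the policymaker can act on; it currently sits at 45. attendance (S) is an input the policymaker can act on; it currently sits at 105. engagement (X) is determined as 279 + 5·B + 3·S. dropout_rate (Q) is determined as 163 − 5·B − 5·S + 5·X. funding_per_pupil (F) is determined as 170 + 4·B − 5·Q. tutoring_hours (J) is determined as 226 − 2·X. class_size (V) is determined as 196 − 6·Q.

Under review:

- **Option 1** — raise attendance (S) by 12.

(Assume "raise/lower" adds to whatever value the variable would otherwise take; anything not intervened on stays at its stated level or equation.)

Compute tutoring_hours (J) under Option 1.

Option 1 (S + 12):
  B = 45
  S = 105 + 12 = 117
  X = 279 + 5·45 + 3·117 = 855
  J = 226 − 2·855 = -1484

-1484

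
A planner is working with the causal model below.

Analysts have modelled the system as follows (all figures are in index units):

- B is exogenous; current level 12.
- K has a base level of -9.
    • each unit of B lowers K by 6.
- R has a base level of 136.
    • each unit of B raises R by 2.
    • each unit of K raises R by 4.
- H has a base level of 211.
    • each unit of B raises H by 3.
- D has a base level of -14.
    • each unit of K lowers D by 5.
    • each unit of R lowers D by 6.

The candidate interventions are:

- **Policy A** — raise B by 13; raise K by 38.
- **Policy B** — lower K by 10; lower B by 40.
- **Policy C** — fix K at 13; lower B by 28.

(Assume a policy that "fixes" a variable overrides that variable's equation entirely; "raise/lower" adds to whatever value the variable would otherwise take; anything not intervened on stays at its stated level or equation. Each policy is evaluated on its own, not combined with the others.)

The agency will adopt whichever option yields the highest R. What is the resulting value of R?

Policy A (B + 13, K + 38):
  B = 12 + 13 = 25
  K = -9 − 6·25 (+38 from intervention) = -121
  R = 136 + 2·25 + 4·(-121) = -298
Policy B (K − 10, B − 40):
  B = 12 − 40 = -28
  K = -9 − 6·(-28) (−10 from intervention) = 149
  R = 136 + 2·(-28) + 4·149 = 676
Policy C (K := 13, B − 28):
  B = 12 − 28 = -16
  K = 13
  R = 136 + 2·(-16) + 4·13 = 156
Comparing — Policy A: R=-298, Policy B: R=676, Policy C: R=156. Highest is 676 (Policy B).

676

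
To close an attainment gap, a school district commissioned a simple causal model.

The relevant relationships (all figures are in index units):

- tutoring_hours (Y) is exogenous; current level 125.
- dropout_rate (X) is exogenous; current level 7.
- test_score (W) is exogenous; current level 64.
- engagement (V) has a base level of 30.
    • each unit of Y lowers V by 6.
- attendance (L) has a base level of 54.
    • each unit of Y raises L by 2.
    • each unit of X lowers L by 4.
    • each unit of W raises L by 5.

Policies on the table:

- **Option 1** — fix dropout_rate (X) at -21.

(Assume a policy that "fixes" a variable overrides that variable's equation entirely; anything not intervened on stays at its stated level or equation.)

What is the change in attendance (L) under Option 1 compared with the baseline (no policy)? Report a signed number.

Baseline:
  Y = 125
  X = 7
  W = 64
  L = 54 + 2·125 − 4·7 + 5·64 = 596
Option 1 (X := -21):
  Y = 125
  X = -21
  W = 64
  L = 54 + 2·125 − 4·(-21) + 5·64 = 708
Change in L: 708 − 596 = 112

112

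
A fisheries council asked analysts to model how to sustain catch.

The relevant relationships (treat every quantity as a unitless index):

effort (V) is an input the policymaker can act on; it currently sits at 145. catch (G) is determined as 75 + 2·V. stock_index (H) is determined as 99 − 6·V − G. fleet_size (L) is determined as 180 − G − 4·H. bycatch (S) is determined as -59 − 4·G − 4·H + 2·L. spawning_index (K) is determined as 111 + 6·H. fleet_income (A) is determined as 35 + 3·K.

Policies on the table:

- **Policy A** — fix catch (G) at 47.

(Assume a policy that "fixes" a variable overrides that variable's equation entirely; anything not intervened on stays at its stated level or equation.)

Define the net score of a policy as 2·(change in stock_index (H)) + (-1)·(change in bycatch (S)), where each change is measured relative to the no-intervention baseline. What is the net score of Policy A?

2544

Baseline:
  V = 145
  G = 75 + 2·145 = 365
  H = 99 − 6·145 − 365 = -1136
  L = 180 − 365 − 4·(-1136) = 4359
  S = -59 − 4·365 − 4·(-1136) + 2·4359 = 11743
Policy A (G := 47):
  V = 145
  G = 47
  H = 99 − 6·145 − 47 = -818
  L = 180 − 47 − 4·(-818) = 3405
  S = -59 − 4·47 − 4·(-818) + 2·3405 = 9835
ΔH = -818 − (-1136) = 318; ΔS = 9835 − 11743 = -1908
Score = 2·318 + (-1)·(-1908) = 2544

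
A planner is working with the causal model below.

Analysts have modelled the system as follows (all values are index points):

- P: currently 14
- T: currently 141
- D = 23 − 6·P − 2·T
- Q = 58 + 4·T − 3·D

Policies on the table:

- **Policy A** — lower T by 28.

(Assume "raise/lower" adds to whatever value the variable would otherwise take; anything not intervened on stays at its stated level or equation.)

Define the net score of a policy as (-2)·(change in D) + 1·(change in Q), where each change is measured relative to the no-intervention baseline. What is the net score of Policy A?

-392

Baseline:
  P = 14
  T = 141
  D = 23 − 6·14 − 2·141 = -343
  Q = 58 + 4·141 − 3·(-343) = 1651
Policy A (T − 28):
  P = 14
  T = 141 − 28 = 113
  D = 23 − 6·14 − 2·113 = -287
  Q = 58 + 4·113 − 3·(-287) = 1371
ΔD = -287 − (-343) = 56; ΔQ = 1371 − 1651 = -280
Score = (-2)·56 + 1·(-280) = -392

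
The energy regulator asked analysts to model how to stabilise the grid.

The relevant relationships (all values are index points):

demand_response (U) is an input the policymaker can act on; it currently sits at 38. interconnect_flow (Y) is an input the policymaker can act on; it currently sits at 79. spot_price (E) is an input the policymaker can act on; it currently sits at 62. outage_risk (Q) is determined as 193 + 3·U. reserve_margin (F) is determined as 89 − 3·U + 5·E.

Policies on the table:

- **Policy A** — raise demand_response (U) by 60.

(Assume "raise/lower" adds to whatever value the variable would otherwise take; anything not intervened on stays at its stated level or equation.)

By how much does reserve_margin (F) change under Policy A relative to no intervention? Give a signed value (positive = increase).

-180

Baseline:
  U = 38
  E = 62
  F = 89 − 3·38 + 5·62 = 285
Policy A (U + 60):
  U = 38 + 60 = 98
  E = 62
  F = 89 − 3·98 + 5·62 = 105
Change in F: 105 − 285 = -180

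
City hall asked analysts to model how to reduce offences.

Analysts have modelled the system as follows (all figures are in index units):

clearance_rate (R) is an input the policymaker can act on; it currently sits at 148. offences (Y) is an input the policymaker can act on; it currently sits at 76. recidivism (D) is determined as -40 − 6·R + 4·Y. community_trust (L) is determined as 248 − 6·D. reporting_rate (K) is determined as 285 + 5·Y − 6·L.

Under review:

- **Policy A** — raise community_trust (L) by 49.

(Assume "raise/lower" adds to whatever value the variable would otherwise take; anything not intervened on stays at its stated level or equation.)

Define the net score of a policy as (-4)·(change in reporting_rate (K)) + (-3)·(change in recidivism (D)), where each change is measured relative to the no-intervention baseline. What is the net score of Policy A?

1176

Baseline:
  R = 148
  Y = 76
  D = -40 − 6·148 + 4·76 = -624
  L = 248 − 6·(-624) = 3992
  K = 285 + 5·76 − 6·3992 = -23287
Policy A (L + 49):
  R = 148
  Y = 76
  D = -40 − 6·148 + 4·76 = -624
  L = 248 − 6·(-624) (+49 from intervention) = 4041
  K = 285 + 5·76 − 6·4041 = -23581
ΔK = -23581 − (-23287) = -294; ΔD = -624 − (-624) = 0
Score = (-4)·(-294) + (-3)·0 = 1176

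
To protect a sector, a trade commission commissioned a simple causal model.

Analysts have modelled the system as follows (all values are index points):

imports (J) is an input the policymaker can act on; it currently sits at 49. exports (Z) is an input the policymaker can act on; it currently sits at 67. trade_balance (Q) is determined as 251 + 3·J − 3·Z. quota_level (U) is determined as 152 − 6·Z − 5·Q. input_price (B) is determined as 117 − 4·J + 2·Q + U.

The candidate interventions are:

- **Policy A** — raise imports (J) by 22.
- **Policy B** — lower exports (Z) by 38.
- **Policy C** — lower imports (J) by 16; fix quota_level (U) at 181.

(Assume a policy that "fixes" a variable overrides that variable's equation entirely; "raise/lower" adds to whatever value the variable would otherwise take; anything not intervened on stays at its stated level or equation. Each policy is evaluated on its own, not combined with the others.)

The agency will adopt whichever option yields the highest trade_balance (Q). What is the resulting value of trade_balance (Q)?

Policy A (J + 22):
  J = 49 + 22 = 71
  Z = 67
  Q = 251 + 3·71 − 3·67 = 263
Policy B (Z − 38):
  J = 49
  Z = 67 − 38 = 29
  Q = 251 + 3·49 − 3·29 = 311
Policy C (J − 16, U := 181):
  J = 49 − 16 = 33
  Z = 67
  Q = 251 + 3·33 − 3·67 = 149
Comparing — Policy A: Q=263, Policy B: Q=311, Policy C: Q=149. Highest is 311 (Policy B).

311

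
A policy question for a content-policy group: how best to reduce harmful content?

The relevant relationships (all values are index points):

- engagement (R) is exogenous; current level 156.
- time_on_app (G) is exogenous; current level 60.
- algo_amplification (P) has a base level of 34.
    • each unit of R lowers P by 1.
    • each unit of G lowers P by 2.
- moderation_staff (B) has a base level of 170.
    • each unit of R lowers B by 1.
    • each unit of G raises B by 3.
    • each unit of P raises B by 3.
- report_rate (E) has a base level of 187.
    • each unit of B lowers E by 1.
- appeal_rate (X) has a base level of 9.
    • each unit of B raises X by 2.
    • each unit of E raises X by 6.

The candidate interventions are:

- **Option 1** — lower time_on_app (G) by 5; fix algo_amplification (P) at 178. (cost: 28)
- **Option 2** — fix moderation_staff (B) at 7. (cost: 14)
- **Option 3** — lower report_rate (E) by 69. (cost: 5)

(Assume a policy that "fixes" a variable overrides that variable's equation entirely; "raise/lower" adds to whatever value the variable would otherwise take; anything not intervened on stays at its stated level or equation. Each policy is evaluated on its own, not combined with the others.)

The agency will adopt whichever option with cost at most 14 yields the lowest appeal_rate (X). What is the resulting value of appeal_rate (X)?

1103

Option 2 (B := 7):
  R = 156
  G = 60
  P = 34 − 156 − 2·60 = -242
  B = 7
  E = 187 − 7 = 180
  X = 9 + 2·7 + 6·180 = 1103
Option 3 (E − 69):
  R = 156
  G = 60
  P = 34 − 156 − 2·60 = -242
  B = 170 − 156 + 3·60 + 3·(-242) = -532
  E = 187 − (-532) (−69 from intervention) = 650
  X = 9 + 2·(-532) + 6·650 = 2845
Comparing — Option 2: X=1103, Option 3: X=2845. Lowest is 1103 (Option 2).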